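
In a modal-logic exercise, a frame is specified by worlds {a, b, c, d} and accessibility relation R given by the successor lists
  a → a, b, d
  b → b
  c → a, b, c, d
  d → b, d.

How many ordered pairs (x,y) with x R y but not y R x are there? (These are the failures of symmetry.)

6

Enumerating: (a,b), (a,d), (c,a), (c,b), (c,d), (d,b).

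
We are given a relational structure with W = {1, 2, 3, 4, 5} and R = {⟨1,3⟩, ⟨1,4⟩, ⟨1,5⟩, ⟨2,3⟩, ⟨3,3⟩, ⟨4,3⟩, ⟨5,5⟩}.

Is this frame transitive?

Yes

Transitive: yes — every two-step R-path is closed by a direct edge.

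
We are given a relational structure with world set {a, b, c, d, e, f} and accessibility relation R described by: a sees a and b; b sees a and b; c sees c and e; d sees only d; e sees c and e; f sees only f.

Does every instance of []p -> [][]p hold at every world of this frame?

The schema 4 characterises exactly the transitive frames.
Transitive: yes — every two-step R-path is closed by a direct edge.

Yes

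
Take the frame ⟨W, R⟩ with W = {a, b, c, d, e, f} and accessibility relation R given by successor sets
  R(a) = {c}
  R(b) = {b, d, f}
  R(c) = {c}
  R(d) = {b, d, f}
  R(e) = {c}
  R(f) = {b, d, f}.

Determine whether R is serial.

Yes

Serial: yes — every world has a successor (e.g. a R c).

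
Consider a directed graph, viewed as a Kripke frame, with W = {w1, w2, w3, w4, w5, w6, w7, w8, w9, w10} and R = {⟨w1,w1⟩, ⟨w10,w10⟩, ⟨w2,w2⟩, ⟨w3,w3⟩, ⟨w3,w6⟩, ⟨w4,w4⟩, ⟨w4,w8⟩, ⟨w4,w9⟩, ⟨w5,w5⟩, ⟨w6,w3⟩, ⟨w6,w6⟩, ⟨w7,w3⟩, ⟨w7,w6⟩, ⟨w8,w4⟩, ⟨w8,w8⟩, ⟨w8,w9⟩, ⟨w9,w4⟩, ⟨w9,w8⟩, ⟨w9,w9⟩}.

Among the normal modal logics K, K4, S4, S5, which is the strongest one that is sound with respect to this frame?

Transitive (axiom 4): yes — every two-step R-path is closed by a direct edge.
Reflexive (axiom T): no — w7 is not related to itself.
Euclidean (axiom 5): yes — any two successors of a common world are R-related.
So F validates K, K4; S4 would additionally require R to be reflexive. The strongest is K4.

K4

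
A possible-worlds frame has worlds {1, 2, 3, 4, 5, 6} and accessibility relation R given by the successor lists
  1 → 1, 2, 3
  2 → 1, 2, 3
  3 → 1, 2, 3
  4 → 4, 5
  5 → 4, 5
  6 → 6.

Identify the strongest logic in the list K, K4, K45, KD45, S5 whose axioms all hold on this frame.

Transitive (axiom 4): yes — every two-step R-path is closed by a direct edge.
Euclidean (axiom 5): yes — any two successors of a common world are R-related.
Serial (axiom D): yes — every world has a successor (e.g. 1 R 1).
Reflexive (axiom T): yes — every world is R-related to itself.
So F validates K, K4, K45, KD45, S5. The strongest is S5.

S5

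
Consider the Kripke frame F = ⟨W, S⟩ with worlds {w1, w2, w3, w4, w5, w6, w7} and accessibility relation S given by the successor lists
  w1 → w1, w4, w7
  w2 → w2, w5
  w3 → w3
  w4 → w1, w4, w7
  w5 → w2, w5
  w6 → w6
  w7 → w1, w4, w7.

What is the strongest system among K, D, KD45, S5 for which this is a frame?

Serial (axiom D): yes — every world has a successor (e.g. w1 S w1).
Euclidean (axiom 5): yes — any two successors of a common world are S-related.
Transitive (axiom 4): yes — every two-step S-path is closed by a direct edge.
Reflexive (axiom T): yes — every world is S-related to itself.
So F validates K, D, KD45, S5. The strongest is S5.

S5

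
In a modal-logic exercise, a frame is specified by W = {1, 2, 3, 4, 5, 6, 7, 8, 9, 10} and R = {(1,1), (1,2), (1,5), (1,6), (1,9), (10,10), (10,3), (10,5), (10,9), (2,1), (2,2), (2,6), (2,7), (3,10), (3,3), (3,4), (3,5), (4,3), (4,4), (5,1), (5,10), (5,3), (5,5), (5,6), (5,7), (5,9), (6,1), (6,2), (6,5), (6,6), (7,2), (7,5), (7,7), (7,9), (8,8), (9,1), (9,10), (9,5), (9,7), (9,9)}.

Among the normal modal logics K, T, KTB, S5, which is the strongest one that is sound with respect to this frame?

Reflexive (axiom T): yes — every world is R-related to itself.
Symmetric (axiom B): yes — every pair in R has its reverse in R.
Euclidean (axiom 5): no — 1 R 2 and 1 R 5, but not 2 R 5.
So F validates K, T, KTB; S5 would additionally require R to be Euclidean. The strongest is KTB.

KTB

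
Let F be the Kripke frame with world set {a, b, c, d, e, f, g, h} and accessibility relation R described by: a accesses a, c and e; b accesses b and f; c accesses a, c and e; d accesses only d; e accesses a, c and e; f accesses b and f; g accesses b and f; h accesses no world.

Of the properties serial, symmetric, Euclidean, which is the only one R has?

Serial: no — h has no R-successor.
Symmetric: no — g R b but not b R g.
Euclidean: yes — any two successors of a common world are R-related.
Only Euclidean holds.

Euclidean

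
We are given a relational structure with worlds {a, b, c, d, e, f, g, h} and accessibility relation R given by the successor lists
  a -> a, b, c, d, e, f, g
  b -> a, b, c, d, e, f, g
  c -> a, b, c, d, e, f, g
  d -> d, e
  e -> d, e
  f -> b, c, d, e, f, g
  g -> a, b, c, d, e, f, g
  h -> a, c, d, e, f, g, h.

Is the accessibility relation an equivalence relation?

No

Reflexive: yes — every world is R-related to itself.
Symmetric: no — a R d but not d R a.
Transitive: no — f R b and b R a, but not f R a.
So R is not an equivalence relation.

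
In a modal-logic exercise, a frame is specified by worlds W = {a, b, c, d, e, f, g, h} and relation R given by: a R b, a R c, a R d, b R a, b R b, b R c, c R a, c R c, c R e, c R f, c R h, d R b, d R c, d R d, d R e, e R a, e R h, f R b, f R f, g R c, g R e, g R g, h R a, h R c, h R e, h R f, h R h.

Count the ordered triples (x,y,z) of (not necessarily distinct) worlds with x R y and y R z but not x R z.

35

Enumerating: (a,b,a), (a,c,a), (a,c,e), (a,c,f), (a,c,h), (a,d,e), (b,a,d), (b,c,e), (b,c,f), (b,c,h), (c,a,b), (c,a,d), … and 23 more.
Total: 35.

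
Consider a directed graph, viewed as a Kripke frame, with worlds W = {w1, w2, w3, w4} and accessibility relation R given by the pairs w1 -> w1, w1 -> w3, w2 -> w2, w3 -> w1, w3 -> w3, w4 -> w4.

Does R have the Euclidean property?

Yes

Euclidean: yes — any two successors of a common world are R-related.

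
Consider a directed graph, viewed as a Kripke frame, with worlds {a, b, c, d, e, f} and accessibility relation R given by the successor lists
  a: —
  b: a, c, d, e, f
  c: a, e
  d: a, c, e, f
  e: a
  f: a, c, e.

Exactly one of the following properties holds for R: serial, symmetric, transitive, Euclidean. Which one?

transitive

Serial: no — a has no R-successor.
Symmetric: no — b R a but not a R b.
Transitive: yes — every two-step R-path is closed by a direct edge.
Euclidean: no — b R a and b R c, but not a R c.
Only transitive holds.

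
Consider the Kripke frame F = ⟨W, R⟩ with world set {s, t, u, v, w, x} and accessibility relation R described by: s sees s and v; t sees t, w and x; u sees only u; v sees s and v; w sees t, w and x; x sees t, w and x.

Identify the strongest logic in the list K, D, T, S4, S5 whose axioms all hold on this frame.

Serial (axiom D): yes — every world has a successor (e.g. s R s).
Reflexive (axiom T): yes — every world is R-related to itself.
Transitive (axiom 4): yes — every two-step R-path is closed by a direct edge.
Euclidean (axiom 5): yes — any two successors of a common world are R-related.
So F validates K, D, T, S4, S5. The strongest is S5.

S5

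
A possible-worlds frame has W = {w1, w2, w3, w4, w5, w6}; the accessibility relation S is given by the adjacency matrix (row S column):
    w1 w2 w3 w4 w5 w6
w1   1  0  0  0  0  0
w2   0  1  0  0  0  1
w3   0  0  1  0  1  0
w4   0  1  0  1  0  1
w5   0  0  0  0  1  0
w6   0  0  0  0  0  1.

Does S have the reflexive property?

Yes

Reflexive: yes — every world is S-related to itself.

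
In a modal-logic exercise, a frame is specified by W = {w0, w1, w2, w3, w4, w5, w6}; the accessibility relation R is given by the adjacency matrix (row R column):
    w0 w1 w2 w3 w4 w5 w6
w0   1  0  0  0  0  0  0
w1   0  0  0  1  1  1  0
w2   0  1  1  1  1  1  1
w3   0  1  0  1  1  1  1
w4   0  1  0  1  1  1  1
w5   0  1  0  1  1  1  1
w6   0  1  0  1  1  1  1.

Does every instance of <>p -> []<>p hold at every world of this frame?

No

Axiom 5 corresponds to the accessibility relation being Euclidean.
Euclidean: no — w2 R w1 and w2 R w6, but not w1 R w6.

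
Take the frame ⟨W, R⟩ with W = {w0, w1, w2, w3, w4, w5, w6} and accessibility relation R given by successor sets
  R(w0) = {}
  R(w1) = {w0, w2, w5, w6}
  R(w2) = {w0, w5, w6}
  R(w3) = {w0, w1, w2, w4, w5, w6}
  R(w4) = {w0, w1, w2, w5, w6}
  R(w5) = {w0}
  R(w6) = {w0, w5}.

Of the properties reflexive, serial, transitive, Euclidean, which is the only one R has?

Reflexive: no — w0 is not related to itself.
Serial: no — w0 has no R-successor.
Transitive: yes — every two-step R-path is closed by a direct edge.
Euclidean: no — w1 R w0 and w1 R w2, but not w0 R w2.
Only transitive holds.

transitive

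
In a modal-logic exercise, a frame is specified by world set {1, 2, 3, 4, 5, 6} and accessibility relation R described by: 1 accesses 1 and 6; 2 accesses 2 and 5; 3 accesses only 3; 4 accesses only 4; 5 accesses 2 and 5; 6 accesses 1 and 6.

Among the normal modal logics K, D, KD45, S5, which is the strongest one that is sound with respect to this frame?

S5

Serial (axiom D): yes — every world has a successor (e.g. 1 R 1).
Euclidean (axiom 5): yes — any two successors of a common world are R-related.
Transitive (axiom 4): yes — every two-step R-path is closed by a direct edge.
Reflexive (axiom T): yes — every world is R-related to itself.
So F validates K, D, KD45, S5. The strongest is S5.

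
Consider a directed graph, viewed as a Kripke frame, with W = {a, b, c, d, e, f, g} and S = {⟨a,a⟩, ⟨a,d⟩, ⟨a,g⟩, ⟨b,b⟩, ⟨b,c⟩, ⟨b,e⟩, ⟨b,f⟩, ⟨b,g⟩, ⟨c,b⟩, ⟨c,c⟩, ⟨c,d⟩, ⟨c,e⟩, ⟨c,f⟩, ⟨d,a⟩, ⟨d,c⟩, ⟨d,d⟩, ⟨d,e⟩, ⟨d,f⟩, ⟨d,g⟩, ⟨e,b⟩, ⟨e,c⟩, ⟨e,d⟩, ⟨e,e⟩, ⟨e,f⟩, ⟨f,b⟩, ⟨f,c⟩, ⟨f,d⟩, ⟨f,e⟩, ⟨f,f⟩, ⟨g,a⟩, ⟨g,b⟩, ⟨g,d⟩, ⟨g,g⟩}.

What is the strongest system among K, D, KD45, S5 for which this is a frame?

Serial (axiom D): yes — every world has a successor (e.g. a S a).
Euclidean (axiom 5): no — b S c and b S g, but not c S g.
Transitive (axiom 4): no — a S d and d S c, but not a S c.
Reflexive (axiom T): yes — every world is S-related to itself.
So F validates K, D; KD45 would additionally require S to be Euclidean and transitive. The strongest is D.

D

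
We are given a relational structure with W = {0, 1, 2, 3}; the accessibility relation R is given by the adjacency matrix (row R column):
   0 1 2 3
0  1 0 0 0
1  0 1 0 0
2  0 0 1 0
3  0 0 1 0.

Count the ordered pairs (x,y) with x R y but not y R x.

Enumerating: (3,2).

1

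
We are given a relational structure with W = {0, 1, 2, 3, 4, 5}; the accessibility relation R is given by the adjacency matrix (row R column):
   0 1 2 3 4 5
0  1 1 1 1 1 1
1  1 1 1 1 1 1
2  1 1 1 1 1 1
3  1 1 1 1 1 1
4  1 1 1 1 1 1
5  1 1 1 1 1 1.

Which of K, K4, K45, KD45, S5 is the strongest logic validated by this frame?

Transitive (axiom 4): yes — every two-step R-path is closed by a direct edge.
Euclidean (axiom 5): yes — any two successors of a common world are R-related.
Serial (axiom D): yes — every world has a successor (e.g. 0 R 0).
Reflexive (axiom T): yes — every world is R-related to itself.
So F validates K, K4, K45, KD45, S5. The strongest is S5.

S5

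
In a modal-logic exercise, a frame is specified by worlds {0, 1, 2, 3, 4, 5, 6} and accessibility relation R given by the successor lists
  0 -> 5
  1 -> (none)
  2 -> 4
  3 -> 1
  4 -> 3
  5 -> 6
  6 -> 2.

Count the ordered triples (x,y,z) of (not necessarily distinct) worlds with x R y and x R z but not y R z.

6

Enumerating: (0,5,5), (2,4,4), (3,1,1), (4,3,3), (5,6,6), (6,2,2).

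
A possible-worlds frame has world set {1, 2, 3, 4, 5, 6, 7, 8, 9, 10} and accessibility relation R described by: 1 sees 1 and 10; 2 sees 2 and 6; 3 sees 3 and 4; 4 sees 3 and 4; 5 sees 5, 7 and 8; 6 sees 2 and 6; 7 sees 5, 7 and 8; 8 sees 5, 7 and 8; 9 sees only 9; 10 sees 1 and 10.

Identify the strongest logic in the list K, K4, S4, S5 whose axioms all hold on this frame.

Transitive (axiom 4): yes — every two-step R-path is closed by a direct edge.
Reflexive (axiom T): yes — every world is R-related to itself.
Euclidean (axiom 5): yes — any two successors of a common world are R-related.
So F validates K, K4, S4, S5. The strongest is S5.

S5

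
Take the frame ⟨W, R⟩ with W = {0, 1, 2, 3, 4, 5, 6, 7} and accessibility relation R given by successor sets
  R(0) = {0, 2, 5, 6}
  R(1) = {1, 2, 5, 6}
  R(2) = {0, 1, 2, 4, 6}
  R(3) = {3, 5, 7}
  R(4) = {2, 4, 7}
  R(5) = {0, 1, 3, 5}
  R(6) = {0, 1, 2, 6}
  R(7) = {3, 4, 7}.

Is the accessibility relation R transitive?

No

Transitive: no — 0 R 2 and 2 R 1, but not 0 R 1.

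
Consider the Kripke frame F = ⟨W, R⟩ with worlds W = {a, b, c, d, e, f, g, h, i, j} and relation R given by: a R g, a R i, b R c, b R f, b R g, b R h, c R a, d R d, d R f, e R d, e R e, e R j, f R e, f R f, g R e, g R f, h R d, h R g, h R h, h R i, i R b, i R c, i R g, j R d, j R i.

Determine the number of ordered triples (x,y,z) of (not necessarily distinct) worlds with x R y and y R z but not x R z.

Enumerating: (a,g,e), (a,g,f), (a,i,b), (a,i,c), (b,c,a), (b,f,e), (b,g,e), (b,h,d), (b,h,i), (c,a,g), (c,a,i), (d,f,e), … and 20 more.
Total: 32.

32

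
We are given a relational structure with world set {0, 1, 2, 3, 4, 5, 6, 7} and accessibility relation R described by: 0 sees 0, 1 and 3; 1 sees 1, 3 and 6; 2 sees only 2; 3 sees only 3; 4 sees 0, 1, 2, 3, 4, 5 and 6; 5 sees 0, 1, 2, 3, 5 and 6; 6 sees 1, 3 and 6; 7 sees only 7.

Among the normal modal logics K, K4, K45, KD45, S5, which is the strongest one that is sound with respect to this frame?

Transitive (axiom 4): no — 0 R 1 and 1 R 6, but not 0 R 6.
Euclidean (axiom 5): no — 0 R 3 and 0 R 1, but not 3 R 1.
Serial (axiom D): yes — every world has a successor (e.g. 0 R 0).
Reflexive (axiom T): yes — every world is R-related to itself.
So F validates K; K4 would additionally require R to be transitive. The strongest is K.

K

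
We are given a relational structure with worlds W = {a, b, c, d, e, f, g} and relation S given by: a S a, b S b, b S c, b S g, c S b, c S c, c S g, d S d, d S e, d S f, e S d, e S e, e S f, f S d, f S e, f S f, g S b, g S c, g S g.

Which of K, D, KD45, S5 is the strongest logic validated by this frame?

Serial (axiom D): yes — every world has a successor (e.g. a S a).
Euclidean (axiom 5): yes — any two successors of a common world are S-related.
Transitive (axiom 4): yes — every two-step S-path is closed by a direct edge.
Reflexive (axiom T): yes — every world is S-related to itself.
So F validates K, D, KD45, S5. The strongest is S5.

S5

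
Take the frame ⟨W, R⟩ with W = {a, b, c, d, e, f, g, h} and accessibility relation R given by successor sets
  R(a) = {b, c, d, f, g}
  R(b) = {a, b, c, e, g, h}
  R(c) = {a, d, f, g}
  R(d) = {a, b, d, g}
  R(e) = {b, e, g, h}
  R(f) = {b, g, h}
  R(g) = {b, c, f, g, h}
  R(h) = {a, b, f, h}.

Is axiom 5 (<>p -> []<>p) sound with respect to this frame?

No

Axiom 5 corresponds to the accessibility relation being Euclidean.
Euclidean: no — a R b and a R d, but not b R d.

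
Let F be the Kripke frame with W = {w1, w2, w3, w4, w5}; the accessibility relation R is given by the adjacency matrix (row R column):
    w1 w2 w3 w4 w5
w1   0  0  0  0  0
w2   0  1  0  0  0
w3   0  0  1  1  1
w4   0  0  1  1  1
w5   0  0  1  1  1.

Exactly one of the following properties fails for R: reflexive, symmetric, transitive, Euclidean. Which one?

reflexive

Reflexive: no — w1 is not related to itself.
Symmetric: yes — every pair in R has its reverse in R.
Transitive: yes — every two-step R-path is closed by a direct edge.
Euclidean: yes — any two successors of a common world are R-related.
Only reflexive fails.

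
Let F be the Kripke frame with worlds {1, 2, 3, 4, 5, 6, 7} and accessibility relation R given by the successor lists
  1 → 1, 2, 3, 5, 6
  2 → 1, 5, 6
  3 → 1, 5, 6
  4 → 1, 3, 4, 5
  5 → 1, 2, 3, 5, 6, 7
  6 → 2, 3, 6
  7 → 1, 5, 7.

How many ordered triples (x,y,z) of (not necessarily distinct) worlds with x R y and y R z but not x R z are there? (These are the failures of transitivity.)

Enumerating: (1,5,7), (2,1,2), (2,1,3), (2,5,2), (2,5,3), (2,5,7), (2,6,2), (2,6,3), (3,1,2), (3,1,3), (3,5,2), (3,5,3), … and 19 more.
Total: 31.

31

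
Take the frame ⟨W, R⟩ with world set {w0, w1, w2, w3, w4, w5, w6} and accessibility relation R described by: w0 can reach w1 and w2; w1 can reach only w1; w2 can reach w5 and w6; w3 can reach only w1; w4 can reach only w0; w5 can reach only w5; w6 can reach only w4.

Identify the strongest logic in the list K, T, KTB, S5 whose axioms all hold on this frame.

Reflexive (axiom T): no — w0 is not related to itself.
Symmetric (axiom B): no — w0 R w1 but not w1 R w0.
Euclidean (axiom 5): no — w0 R w1 and w0 R w2, but not w1 R w2.
So F validates K; T would additionally require R to be reflexive. The strongest is K.

K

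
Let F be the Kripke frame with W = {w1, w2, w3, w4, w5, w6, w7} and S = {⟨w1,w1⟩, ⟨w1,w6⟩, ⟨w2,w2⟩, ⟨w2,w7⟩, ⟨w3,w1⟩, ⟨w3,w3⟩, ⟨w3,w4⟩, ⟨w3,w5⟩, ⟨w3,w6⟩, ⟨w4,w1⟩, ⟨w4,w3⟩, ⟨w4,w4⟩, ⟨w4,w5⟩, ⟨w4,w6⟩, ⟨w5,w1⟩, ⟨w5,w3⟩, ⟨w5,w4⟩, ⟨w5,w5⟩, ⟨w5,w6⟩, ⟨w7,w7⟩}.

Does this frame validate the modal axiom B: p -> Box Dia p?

No

By correspondence theory, B is valid on a frame iff S is symmetric.
Symmetric: no — w1 S w6 but not w6 S w1.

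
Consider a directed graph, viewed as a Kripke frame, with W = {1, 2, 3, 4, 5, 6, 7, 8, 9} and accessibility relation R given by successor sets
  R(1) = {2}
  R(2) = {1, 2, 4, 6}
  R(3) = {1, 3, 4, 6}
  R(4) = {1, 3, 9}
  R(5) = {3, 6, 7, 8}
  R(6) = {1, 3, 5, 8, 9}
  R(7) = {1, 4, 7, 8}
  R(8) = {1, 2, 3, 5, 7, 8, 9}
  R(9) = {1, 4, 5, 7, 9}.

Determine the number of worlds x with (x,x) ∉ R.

4

Enumerating: 1, 4, 5, 6.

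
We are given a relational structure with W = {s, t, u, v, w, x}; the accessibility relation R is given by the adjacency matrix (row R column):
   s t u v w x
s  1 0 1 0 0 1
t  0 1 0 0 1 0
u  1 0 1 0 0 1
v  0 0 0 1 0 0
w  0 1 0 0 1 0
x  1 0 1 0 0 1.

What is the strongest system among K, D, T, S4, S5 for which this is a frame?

S5

Serial (axiom D): yes — every world has a successor (e.g. s R s).
Reflexive (axiom T): yes — every world is R-related to itself.
Transitive (axiom 4): yes — every two-step R-path is closed by a direct edge.
Euclidean (axiom 5): yes — any two successors of a common world are R-related.
So F validates K, D, T, S4, S5. The strongest is S5.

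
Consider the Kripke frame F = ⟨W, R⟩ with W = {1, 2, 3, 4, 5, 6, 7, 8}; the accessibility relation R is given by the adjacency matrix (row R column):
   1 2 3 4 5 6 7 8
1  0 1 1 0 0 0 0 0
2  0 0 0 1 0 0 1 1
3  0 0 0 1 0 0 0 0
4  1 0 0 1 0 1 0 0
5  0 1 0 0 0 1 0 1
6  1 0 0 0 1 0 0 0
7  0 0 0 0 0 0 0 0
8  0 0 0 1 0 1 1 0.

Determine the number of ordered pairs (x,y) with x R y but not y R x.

Enumerating: (1,2), (1,3), (2,4), (2,7), (2,8), (3,4), (4,1), (4,6), (5,2), (5,8), (6,1), (8,4), (8,6), (8,7).

14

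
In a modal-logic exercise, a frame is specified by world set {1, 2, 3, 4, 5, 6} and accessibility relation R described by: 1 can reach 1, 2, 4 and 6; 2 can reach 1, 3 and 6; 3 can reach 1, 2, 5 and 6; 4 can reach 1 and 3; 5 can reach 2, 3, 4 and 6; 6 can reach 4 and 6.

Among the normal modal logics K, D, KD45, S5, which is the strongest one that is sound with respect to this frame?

Serial (axiom D): yes — every world has a successor (e.g. 1 R 1).
Euclidean (axiom 5): no — 1 R 2 and 1 R 4, but not 2 R 4.
Transitive (axiom 4): no — 1 R 2 and 2 R 3, but not 1 R 3.
Reflexive (axiom T): no — 2 is not related to itself.
So F validates K, D; KD45 would additionally require R to be Euclidean and transitive. The strongest is D.

D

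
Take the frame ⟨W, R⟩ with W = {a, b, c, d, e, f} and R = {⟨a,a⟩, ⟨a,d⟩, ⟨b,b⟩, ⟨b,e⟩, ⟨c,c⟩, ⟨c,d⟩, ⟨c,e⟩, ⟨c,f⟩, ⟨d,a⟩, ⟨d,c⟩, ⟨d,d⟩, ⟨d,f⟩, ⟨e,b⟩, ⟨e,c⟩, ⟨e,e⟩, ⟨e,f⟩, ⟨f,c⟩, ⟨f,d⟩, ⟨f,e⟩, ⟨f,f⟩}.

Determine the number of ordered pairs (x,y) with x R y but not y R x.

R is symmetric; there are no such tuples.

0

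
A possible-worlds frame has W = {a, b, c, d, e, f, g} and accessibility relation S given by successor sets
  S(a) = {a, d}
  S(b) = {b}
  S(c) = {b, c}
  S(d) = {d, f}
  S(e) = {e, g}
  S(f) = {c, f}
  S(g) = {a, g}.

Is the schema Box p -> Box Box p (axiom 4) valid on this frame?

Axiom 4 corresponds to the accessibility relation being transitive.
Transitive: no — a S d and d S f, but not a S f.

No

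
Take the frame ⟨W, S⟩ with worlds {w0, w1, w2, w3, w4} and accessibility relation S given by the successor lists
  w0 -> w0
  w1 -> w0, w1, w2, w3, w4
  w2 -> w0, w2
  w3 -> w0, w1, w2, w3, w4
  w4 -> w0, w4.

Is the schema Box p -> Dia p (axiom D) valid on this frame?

Yes

By correspondence theory, D is valid on a frame iff S is serial.
Serial: yes — every world has a successor (e.g. w0 S w0).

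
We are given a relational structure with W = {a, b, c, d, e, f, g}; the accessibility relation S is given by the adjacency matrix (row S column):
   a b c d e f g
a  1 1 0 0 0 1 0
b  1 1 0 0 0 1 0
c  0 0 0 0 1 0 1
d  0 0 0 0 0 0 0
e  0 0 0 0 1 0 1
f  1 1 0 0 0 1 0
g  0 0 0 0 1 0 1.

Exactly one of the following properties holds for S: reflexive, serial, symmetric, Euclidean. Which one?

Reflexive: no — c is not related to itself.
Serial: no — d has no S-successor.
Symmetric: no — c S e but not e S c.
Euclidean: yes — any two successors of a common world are S-related.
Only Euclidean holds.

Euclidean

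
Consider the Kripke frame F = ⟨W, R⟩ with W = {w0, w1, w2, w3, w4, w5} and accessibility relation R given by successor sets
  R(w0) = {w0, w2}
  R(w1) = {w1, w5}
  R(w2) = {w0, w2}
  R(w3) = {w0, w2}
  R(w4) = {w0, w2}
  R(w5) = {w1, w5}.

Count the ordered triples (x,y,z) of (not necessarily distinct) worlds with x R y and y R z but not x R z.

0

R is transitive; there are no such tuples.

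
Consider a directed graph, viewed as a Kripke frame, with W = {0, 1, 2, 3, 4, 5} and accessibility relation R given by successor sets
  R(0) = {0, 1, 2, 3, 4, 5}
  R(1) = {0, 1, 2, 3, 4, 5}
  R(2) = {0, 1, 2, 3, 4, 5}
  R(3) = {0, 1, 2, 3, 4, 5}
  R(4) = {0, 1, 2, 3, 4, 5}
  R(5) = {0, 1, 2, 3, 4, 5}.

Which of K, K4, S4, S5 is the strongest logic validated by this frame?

S5

Transitive (axiom 4): yes — every two-step R-path is closed by a direct edge.
Reflexive (axiom T): yes — every world is R-related to itself.
Euclidean (axiom 5): yes — any two successors of a common world are R-related.
So F validates K, K4, S4, S5. The strongest is S5.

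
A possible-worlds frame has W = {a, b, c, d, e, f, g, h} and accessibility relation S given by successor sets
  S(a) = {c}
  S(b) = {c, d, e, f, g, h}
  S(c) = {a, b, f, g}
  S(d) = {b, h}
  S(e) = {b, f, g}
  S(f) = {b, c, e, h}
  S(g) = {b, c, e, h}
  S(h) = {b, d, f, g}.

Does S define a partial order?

Reflexive: no — a is not related to itself.
Transitive: no — a S c and c S b, but not a S b.
Antisymmetric: no — a S c and c S a with a ≠ c.
So S is not a partial order.

No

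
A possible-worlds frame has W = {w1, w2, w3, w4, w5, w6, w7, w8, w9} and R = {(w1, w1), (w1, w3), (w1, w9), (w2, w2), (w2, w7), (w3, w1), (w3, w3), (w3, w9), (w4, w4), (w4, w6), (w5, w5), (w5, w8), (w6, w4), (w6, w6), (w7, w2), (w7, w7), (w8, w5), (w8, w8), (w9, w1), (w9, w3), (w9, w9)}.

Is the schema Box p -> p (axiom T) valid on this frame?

By correspondence theory, T is valid on a frame iff R is reflexive.
Reflexive: yes — every world is R-related to itself.

Yes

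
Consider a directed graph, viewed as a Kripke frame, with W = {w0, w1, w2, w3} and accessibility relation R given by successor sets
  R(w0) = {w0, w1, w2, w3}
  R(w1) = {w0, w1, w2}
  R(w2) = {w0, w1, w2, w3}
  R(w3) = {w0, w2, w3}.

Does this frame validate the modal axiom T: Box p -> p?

Axiom T corresponds to the accessibility relation being reflexive.
Reflexive: yes — every world is R-related to itself.

Yes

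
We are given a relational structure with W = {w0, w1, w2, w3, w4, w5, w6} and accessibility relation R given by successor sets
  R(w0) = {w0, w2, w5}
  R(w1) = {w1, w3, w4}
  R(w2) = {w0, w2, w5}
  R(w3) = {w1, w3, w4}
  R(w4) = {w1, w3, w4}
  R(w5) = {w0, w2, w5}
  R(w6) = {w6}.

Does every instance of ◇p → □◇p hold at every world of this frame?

Yes

Axiom 5 corresponds to the accessibility relation being Euclidean.
Euclidean: yes — any two successors of a common world are R-related.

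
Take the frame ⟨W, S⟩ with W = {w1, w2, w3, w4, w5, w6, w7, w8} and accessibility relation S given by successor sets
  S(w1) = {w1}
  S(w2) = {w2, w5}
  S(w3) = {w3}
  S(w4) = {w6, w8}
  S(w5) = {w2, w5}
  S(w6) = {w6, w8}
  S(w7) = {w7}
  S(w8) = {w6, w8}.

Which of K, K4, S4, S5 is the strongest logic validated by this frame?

K4

Transitive (axiom 4): yes — every two-step S-path is closed by a direct edge.
Reflexive (axiom T): no — w4 is not related to itself.
Euclidean (axiom 5): yes — any two successors of a common world are S-related.
So F validates K, K4; S4 would additionally require S to be reflexive. The strongest is K4.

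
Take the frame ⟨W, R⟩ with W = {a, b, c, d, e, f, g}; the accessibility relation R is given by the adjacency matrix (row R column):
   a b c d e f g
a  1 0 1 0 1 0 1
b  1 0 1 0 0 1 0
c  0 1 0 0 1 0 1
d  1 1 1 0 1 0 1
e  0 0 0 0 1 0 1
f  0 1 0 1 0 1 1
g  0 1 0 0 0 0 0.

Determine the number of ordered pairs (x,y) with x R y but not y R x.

Enumerating: (a,c), (a,e), (a,g), (b,a), (c,e), (c,g), (d,a), (d,b), (d,c), (d,e), (d,g), (e,g), (f,d), (f,g), (g,b).

15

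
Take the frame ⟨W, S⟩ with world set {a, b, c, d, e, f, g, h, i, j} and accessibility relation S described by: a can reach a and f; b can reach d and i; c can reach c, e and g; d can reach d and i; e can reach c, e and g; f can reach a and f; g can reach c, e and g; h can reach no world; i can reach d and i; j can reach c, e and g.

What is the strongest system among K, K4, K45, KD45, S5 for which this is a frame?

K45

Transitive (axiom 4): yes — every two-step S-path is closed by a direct edge.
Euclidean (axiom 5): yes — any two successors of a common world are S-related.
Serial (axiom D): no — h has no S-successor.
Reflexive (axiom T): no — b is not related to itself.
So F validates K, K4, K45; KD45 would additionally require S to be serial. The strongest is K45.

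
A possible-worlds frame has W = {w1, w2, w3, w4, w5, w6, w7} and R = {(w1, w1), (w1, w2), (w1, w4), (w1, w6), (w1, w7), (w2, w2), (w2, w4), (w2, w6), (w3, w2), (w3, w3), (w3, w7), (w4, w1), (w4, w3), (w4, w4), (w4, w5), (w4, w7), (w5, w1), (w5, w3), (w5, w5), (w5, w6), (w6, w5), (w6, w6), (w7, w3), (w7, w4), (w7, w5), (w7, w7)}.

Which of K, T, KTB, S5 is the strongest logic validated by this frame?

T

Reflexive (axiom T): yes — every world is R-related to itself.
Symmetric (axiom B): no — w1 R w2 but not w2 R w1.
Euclidean (axiom 5): no — w1 R w2 and w1 R w7, but not w2 R w7.
So F validates K, T; KTB would additionally require R to be symmetric. The strongest is T.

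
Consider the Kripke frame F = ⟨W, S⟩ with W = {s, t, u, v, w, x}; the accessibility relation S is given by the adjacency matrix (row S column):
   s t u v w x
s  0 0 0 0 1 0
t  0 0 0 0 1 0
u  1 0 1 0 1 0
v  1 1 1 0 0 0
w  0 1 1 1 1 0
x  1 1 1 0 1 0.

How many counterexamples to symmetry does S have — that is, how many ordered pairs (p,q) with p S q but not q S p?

Enumerating: (s,w), (u,s), (v,s), (v,t), (v,u), (w,v), (x,s), (x,t), (x,u), (x,w).

10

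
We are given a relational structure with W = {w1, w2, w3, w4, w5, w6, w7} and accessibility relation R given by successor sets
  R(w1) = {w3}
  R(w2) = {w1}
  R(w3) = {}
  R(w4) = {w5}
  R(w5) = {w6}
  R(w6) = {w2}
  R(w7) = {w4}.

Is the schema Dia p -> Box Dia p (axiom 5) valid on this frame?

No

By correspondence theory, 5 is valid on a frame iff R is Euclidean.
Euclidean: no — w1 R w3 and w1 R w3, but not w3 R w3.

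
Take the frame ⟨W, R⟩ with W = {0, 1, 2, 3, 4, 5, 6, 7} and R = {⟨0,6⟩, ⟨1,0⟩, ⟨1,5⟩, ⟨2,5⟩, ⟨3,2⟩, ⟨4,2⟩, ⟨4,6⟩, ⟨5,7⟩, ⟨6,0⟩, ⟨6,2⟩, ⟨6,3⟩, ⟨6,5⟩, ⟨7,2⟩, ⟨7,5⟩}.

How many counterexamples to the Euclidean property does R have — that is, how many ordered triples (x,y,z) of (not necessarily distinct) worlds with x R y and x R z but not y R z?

Enumerating: (0,6,6), (1,0,0), (1,0,5), (1,5,0), (1,5,5), (2,5,5), (3,2,2), (4,2,2), (4,2,6), (4,6,6), (5,7,7), (6,0,0), … and 16 more.
Total: 28.

28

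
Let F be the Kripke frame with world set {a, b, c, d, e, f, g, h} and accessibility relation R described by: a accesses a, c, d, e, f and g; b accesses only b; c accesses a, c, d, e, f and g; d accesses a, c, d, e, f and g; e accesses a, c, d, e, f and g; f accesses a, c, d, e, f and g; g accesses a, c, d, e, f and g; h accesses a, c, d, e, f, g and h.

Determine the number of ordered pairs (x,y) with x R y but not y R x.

6

Enumerating: (h,a), (h,c), (h,d), (h,e), (h,f), (h,g).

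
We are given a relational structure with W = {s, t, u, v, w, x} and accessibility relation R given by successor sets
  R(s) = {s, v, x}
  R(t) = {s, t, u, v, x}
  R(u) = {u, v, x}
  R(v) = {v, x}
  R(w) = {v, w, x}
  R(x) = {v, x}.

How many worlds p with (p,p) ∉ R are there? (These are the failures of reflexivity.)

R is reflexive; there are no such worlds.

0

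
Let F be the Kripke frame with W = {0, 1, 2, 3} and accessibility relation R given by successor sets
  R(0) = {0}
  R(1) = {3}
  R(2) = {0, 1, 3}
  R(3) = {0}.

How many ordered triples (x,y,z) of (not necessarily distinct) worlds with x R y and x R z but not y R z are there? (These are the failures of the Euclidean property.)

7

Enumerating: (1,3,3), (2,0,1), (2,0,3), (2,1,0), (2,1,1), (2,3,1), (2,3,3).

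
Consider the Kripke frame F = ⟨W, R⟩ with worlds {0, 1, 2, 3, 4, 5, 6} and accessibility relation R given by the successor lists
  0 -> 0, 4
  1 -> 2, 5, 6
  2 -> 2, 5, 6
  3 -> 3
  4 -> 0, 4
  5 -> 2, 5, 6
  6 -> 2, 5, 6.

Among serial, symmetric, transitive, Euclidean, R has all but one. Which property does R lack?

symmetric

Serial: yes — every world has a successor (e.g. 0 R 0).
Symmetric: no — 1 R 2 but not 2 R 1.
Transitive: yes — every two-step R-path is closed by a direct edge.
Euclidean: yes — any two successors of a common world are R-related.
Only symmetric fails.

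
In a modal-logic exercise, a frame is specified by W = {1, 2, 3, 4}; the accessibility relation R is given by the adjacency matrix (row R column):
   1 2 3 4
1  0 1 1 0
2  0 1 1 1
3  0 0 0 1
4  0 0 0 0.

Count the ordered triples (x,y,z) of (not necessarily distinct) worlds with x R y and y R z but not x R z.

Enumerating: (1,2,4), (1,3,4).

2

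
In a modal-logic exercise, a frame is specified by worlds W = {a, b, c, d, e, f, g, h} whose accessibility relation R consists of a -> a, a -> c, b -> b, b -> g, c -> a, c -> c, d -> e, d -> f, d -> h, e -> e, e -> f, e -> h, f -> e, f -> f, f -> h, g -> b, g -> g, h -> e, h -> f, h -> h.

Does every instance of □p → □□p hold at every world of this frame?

Yes

The schema 4 characterises exactly the transitive frames.
Transitive: yes — every two-step R-path is closed by a direct edge.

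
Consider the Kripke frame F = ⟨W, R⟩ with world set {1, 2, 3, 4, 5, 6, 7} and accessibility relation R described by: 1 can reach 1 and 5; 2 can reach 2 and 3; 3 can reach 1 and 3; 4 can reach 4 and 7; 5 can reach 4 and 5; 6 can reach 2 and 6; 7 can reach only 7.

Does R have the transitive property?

No

Transitive: no — 1 R 5 and 5 R 4, but not 1 R 4.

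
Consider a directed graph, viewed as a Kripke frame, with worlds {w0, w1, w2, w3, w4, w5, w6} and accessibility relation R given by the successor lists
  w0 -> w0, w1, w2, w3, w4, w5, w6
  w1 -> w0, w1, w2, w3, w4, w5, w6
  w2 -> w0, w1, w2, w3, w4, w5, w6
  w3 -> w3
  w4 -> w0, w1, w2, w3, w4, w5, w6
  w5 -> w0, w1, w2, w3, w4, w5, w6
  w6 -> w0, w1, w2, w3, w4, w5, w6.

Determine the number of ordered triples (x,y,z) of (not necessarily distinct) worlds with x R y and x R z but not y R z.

36

Enumerating: (w0,w3,w0), (w0,w3,w1), (w0,w3,w2), (w0,w3,w4), (w0,w3,w5), (w0,w3,w6), (w1,w3,w0), (w1,w3,w1), (w1,w3,w2), (w1,w3,w4), (w1,w3,w5), (w1,w3,w6), … and 24 more.
Total: 36.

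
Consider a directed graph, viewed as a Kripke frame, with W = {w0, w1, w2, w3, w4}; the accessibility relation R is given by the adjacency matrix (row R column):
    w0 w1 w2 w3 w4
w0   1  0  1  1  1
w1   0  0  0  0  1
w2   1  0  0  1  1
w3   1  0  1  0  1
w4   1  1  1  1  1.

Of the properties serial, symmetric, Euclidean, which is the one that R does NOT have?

Euclidean

Serial: yes — every world has a successor (e.g. w0 R w0).
Symmetric: yes — every pair in R has its reverse in R.
Euclidean: no — w4 R w0 and w4 R w1, but not w0 R w1.
Only Euclidean fails.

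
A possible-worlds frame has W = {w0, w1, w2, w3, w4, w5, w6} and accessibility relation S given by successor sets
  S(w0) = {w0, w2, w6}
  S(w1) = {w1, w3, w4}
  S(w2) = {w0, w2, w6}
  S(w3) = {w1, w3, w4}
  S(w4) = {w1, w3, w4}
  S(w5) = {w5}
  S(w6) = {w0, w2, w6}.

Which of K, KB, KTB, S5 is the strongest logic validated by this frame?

S5

Symmetric (axiom B): yes — every pair in S has its reverse in S.
Reflexive (axiom T): yes — every world is S-related to itself.
Euclidean (axiom 5): yes — any two successors of a common world are S-related.
So F validates K, KB, KTB, S5. The strongest is S5.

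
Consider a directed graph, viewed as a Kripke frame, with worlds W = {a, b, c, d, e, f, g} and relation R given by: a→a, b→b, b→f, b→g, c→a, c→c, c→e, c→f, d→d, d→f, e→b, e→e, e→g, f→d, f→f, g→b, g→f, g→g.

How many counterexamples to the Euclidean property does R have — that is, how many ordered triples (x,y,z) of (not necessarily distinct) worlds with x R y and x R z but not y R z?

Enumerating: (b,f,b), (b,f,g), (c,a,c), (c,a,e), (c,a,f), (c,e,a), (c,e,c), (c,e,f), (c,f,a), (c,f,c), (c,f,e), (e,b,e), (e,g,e), (g,f,b), (g,f,g).

15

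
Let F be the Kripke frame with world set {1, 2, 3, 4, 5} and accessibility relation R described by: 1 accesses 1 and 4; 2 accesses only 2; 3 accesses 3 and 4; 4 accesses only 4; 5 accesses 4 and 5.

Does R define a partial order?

Reflexive: yes — every world is R-related to itself.
Transitive: yes — every two-step R-path is closed by a direct edge.
Antisymmetric: yes — no distinct pair is related both ways.
So R is a partial order.

Yes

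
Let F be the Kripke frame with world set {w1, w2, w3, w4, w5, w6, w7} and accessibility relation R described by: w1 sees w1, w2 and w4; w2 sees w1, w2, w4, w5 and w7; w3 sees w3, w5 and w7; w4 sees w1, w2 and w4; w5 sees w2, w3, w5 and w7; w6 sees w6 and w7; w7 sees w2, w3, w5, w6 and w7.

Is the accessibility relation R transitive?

Transitive: no — w1 R w2 and w2 R w5, but not w1 R w5.

No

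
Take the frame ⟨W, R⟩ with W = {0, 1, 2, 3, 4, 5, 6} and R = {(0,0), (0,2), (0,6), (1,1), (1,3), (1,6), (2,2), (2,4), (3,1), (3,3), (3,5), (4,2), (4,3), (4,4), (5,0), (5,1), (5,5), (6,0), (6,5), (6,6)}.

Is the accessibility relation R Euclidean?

No

Euclidean: no — 0 R 2 and 0 R 6, but not 2 R 6.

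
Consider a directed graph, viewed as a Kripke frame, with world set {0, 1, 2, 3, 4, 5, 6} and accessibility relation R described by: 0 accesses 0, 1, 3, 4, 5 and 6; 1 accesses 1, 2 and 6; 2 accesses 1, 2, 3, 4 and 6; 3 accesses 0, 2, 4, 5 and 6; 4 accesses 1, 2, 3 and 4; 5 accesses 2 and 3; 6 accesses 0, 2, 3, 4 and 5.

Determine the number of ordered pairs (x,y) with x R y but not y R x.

Enumerating: (0,1), (0,4), (0,5), (1,6), (4,1), (5,2), (6,4), (6,5).

8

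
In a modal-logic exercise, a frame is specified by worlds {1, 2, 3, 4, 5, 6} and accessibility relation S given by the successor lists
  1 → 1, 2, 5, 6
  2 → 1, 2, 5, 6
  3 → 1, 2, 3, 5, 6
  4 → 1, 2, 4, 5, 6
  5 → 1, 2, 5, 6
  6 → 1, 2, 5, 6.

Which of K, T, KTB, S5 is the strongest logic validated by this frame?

T

Reflexive (axiom T): yes — every world is S-related to itself.
Symmetric (axiom B): no — 3 S 1 but not 1 S 3.
Euclidean (axiom 5): no — 3 S 1 and 3 S 3, but not 1 S 3.
So F validates K, T; KTB would additionally require S to be symmetric. The strongest is T.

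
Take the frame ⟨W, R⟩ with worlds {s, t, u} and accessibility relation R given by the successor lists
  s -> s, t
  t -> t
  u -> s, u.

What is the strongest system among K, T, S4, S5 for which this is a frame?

Reflexive (axiom T): yes — every world is R-related to itself.
Transitive (axiom 4): no — u R s and s R t, but not u R t.
Euclidean (axiom 5): no — s R t and s R s, but not t R s.
So F validates K, T; S4 would additionally require R to be transitive. The strongest is T.

T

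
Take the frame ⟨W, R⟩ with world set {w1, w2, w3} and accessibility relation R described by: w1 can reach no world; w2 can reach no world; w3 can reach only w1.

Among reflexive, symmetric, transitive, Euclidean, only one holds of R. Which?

Reflexive: no — w1 is not related to itself.
Symmetric: no — w3 R w1 but not w1 R w3.
Transitive: yes — every two-step R-path is closed by a direct edge.
Euclidean: no — w3 R w1 and w3 R w1, but not w1 R w1.
Only transitive holds.

transitive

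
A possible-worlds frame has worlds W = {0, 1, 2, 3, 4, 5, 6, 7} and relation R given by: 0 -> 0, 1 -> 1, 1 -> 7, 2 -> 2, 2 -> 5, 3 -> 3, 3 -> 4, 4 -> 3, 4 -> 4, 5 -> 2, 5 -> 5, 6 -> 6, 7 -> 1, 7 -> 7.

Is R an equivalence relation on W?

Yes

Reflexive: yes — every world is R-related to itself.
Symmetric: yes — every pair in R has its reverse in R.
Transitive: yes — every two-step R-path is closed by a direct edge.
So R is an equivalence relation.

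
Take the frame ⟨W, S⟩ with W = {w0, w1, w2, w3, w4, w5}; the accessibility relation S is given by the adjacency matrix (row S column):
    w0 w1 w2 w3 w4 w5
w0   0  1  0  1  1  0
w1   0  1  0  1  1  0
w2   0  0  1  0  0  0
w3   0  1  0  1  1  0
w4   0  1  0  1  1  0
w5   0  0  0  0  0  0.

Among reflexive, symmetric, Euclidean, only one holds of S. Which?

Reflexive: no — w0 is not related to itself.
Symmetric: no — w0 S w1 but not w1 S w0.
Euclidean: yes — any two successors of a common world are S-related.
Only Euclidean holds.

Euclidean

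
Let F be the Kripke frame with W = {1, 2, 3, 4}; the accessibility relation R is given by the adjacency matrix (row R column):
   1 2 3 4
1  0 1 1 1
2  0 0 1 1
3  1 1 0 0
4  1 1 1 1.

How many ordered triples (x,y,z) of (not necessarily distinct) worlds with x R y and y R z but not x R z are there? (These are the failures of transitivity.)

Enumerating: (1,3,1), (1,4,1), (2,3,1), (2,3,2), (2,4,1), (2,4,2), (3,1,3), (3,1,4), (3,2,3), (3,2,4).

10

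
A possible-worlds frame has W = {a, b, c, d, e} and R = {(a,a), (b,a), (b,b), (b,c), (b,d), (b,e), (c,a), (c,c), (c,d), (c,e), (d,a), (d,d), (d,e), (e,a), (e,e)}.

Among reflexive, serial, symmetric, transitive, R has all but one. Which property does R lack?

Reflexive: yes — every world is R-related to itself.
Serial: yes — every world has a successor (e.g. a R a).
Symmetric: no — b R a but not a R b.
Transitive: yes — every two-step R-path is closed by a direct edge.
Only symmetric fails.

symmetric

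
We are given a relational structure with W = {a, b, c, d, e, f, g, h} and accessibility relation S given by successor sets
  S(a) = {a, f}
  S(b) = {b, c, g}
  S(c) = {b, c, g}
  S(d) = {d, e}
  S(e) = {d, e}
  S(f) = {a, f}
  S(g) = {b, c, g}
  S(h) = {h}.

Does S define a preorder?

Yes

Reflexive: yes — every world is S-related to itself.
Transitive: yes — every two-step S-path is closed by a direct edge.
So S is a preorder.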